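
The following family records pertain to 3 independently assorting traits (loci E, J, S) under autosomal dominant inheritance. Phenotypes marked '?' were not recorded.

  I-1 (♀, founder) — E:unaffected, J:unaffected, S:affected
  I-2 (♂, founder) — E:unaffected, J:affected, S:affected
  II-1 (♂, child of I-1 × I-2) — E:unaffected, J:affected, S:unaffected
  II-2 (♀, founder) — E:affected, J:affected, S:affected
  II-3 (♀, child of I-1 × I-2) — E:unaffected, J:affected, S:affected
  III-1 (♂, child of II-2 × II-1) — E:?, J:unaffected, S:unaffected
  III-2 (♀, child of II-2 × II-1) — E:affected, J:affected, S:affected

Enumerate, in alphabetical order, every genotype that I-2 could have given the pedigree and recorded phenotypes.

I-2 ∈ {ee JJ Ss, ee Jj Ss}

E/I-1 un ·: ee
E/I-2 un ·: ee
E/II-1 un I-1×I-2: ee
E/II-2 aff ·: Ee|EE
E/II-3 un I-1×I-2: ee
E/III-1 ? II-2×II-1: ee|Ee
E/III-2 aff II-2×II-1: Ee
⇒ E over [I-1,I-2,II-1,II-2,II-3,III-1,III-2]: 3 consistent
J/I-1 un ·: jj
J/I-2 aff ·: Jj|JJ
J/II-1 aff I-1×I-2: Jj
J/II-2 aff ·: Jj
J/II-3 aff I-1×I-2: Jj
J/III-1 un II-2×II-1: jj
J/III-2 aff II-2×II-1: Jj|JJ
⇒ J over [I-1,I-2,II-1,II-2,II-3,III-1,III-2]: 4 consistent
S/I-1 aff ·: Ss
S/I-2 aff ·: Ss
S/II-1 un I-1×I-2: ss
S/II-2 aff ·: Ss
S/II-3 aff I-1×I-2: Ss|SS
S/III-1 un II-2×II-1: ss
S/III-2 aff II-2×II-1: Ss
⇒ S over [I-1,I-2,II-1,II-2,II-3,III-1,III-2]: 2 consistent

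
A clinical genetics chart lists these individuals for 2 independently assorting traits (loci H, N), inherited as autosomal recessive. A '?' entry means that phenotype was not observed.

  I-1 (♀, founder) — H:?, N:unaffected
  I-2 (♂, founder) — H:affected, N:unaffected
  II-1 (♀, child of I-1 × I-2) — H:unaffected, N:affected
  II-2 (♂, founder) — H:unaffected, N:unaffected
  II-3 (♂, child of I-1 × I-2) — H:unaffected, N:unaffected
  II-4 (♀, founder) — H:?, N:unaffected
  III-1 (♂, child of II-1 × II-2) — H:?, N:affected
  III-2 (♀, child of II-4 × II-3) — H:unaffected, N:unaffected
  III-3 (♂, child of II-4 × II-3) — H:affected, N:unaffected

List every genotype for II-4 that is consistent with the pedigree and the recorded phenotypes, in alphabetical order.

H/I-1 ? ·: HH|Hh
H/I-2 aff ·: hh
H/II-1 un I-1×I-2: Hh
H/II-2 un ·: HH|Hh
H/II-3 un I-1×I-2: Hh
H/II-4 ? ·: Hh|hh
H/III-1 ? II-1×II-2: HH|Hh|hh
H/III-2 un II-4×II-3: HH|Hh
H/III-3 aff II-4×II-3: hh
⇒ H over [I-1,I-2,II-1,II-2,II-3,II-4,III-1,III-2,III-3]: 30 consistent
N/I-1 un ·: Nn
N/I-2 un ·: Nn
N/II-1 aff I-1×I-2: nn
N/II-2 un ·: Nn
N/II-3 un I-1×I-2: NN|Nn
N/II-4 un ·: NN|Nn
N/III-1 aff II-1×II-2: nn
N/III-2 un II-4×II-3: NN|Nn
N/III-3 un II-4×II-3: NN|Nn
⇒ N over [I-1,I-2,II-1,II-2,II-3,II-4,III-1,III-2,III-3]: 13 consistent

II-4 ∈ {Hh NN, Hh Nn, hh NN, hh Nn}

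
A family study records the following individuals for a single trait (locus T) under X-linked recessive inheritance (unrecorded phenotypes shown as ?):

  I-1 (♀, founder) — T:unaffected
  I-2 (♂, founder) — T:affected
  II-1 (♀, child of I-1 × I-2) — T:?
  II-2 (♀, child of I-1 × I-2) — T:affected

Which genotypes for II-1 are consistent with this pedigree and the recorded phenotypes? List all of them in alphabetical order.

II-1 ∈ {X^TX^t, X^tX^t}

T/I-1 un ·: X^TX^t
T/I-2 aff ·: X^tY
T/II-1 ? I-1×I-2: X^TX^t|X^tX^t
T/II-2 aff I-1×I-2: X^tX^t
⇒ T over [I-1,I-2,II-1,II-2]: 2 consistent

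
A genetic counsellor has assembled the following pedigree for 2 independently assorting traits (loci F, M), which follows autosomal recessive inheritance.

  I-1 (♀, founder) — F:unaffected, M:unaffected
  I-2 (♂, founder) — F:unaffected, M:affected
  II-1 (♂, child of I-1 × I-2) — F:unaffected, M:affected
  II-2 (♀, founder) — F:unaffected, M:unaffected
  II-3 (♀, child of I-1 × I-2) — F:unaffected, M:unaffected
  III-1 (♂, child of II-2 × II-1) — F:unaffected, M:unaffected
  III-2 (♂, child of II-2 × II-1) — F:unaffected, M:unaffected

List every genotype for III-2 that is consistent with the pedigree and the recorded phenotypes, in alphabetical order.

F/I-1 un ·: FF|Ff
F/I-2 un ·: FF|Ff
F/II-1 un I-1×I-2: FF|Ff
F/II-2 un ·: FF|Ff
F/II-3 un I-1×I-2: FF|Ff
F/III-1 un II-2×II-1: FF|Ff
F/III-2 un II-2×II-1: FF|Ff
⇒ F over [I-1,I-2,II-1,II-2,II-3,III-1,III-2]: 83 consistent
M/I-1 un ·: Mm
M/I-2 aff ·: mm
M/II-1 aff I-1×I-2: mm
M/II-2 un ·: MM|Mm
M/II-3 un I-1×I-2: Mm
M/III-1 un II-2×II-1: Mm
M/III-2 un II-2×II-1: Mm
⇒ M over [I-1,I-2,II-1,II-2,II-3,III-1,III-2]: 2 consistent

III-2 ∈ {FF Mm, Ff Mm}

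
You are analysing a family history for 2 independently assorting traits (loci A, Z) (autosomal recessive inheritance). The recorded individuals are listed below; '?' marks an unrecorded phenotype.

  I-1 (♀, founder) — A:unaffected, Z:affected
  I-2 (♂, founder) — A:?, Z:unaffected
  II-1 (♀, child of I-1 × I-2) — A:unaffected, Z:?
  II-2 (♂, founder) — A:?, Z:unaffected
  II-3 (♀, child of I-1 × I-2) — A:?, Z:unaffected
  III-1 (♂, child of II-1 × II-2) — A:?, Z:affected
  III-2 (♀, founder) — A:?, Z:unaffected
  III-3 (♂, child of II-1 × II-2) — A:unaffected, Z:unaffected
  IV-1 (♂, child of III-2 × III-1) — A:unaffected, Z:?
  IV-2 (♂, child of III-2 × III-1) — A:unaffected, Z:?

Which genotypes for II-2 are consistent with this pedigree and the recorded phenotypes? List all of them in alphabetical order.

II-2 ∈ {AA Zz, Aa Zz, aa Zz}

A/I-1 un ·: AA|Aa
A/I-2 ? ·: AA|Aa|aa
A/II-1 un I-1×I-2: AA|Aa
A/II-2 ? ·: AA|Aa|aa
A/II-3 ? I-1×I-2: AA|Aa|aa
A/III-1 ? II-1×II-2: AA|Aa|aa
A/III-2 ? ·: AA|Aa|aa
A/III-3 un II-1×II-2: AA|Aa
A/IV-1 un III-2×III-1: AA|Aa
A/IV-2 un III-2×III-1: AA|Aa
⇒ A over [I-1,I-2,II-1,II-2,II-3,III-1,III-2,III-3,IV-1,IV-2]: 1110 consistent
Z/I-1 aff ·: zz
Z/I-2 un ·: ZZ|Zz
Z/II-1 ? I-1×I-2: Zz|zz
Z/II-2 un ·: Zz
Z/II-3 un I-1×I-2: Zz
Z/III-1 aff II-1×II-2: zz
Z/III-2 un ·: ZZ|Zz
Z/III-3 un II-1×II-2: ZZ|Zz
Z/IV-1 ? III-2×III-1: Zz|zz
Z/IV-2 ? III-2×III-1: Zz|zz
⇒ Z over [I-1,I-2,II-1,II-2,II-3,III-1,III-2,III-3,IV-1,IV-2]: 25 consistent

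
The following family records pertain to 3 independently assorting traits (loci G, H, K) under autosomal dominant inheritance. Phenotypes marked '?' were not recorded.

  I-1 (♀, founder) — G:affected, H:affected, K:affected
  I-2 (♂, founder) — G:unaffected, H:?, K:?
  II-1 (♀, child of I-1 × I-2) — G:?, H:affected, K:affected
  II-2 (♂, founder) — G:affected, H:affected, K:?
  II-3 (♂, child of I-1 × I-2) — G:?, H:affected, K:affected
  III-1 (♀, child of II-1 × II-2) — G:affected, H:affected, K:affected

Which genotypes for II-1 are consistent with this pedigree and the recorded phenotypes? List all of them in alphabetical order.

G/I-1 aff ·: Gg|GG
G/I-2 un ·: gg
G/II-1 ? I-1×I-2: gg|Gg
G/II-2 aff ·: Gg|GG
G/II-3 ? I-1×I-2: gg|Gg
G/III-1 aff II-1×II-2: Gg|GG
⇒ G over [I-1,I-2,II-1,II-2,II-3,III-1]: 16 consistent
H/I-1 aff ·: Hh|HH
H/I-2 ? ·: hh|Hh|HH
H/II-1 aff I-1×I-2: Hh|HH
H/II-2 aff ·: Hh|HH
H/II-3 aff I-1×I-2: Hh|HH
H/III-1 aff II-1×II-2: Hh|HH
⇒ H over [I-1,I-2,II-1,II-2,II-3,III-1]: 53 consistent
K/I-1 aff ·: Kk|KK
K/I-2 ? ·: kk|Kk|KK
K/II-1 aff I-1×I-2: Kk|KK
K/II-2 ? ·: kk|Kk|KK
K/II-3 aff I-1×I-2: Kk|KK
K/III-1 aff II-1×II-2: Kk|KK
⇒ K over [I-1,I-2,II-1,II-2,II-3,III-1]: 68 consistent

II-1 ∈ {Gg HH KK, Gg HH Kk, Gg Hh KK, Gg Hh Kk, gg HH KK, gg HH Kk, gg Hh KK, gg Hh Kk}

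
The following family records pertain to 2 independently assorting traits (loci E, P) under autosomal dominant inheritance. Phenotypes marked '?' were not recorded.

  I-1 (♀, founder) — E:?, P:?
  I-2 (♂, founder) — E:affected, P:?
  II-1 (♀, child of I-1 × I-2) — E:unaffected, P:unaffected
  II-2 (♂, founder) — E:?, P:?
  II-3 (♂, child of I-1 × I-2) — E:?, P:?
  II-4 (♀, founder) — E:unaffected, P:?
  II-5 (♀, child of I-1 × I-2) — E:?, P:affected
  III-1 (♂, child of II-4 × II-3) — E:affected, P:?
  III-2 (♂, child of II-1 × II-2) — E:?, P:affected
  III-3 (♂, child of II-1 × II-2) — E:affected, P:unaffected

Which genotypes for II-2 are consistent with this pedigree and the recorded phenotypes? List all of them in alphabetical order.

E/I-1 ? ·: ee|Ee
E/I-2 aff ·: Ee
E/II-1 un I-1×I-2: ee
E/II-2 ? ·: Ee|EE
E/II-3 ? I-1×I-2: Ee|EE
E/II-4 un ·: ee
E/II-5 ? I-1×I-2: ee|Ee|EE
E/III-1 aff II-4×II-3: Ee
E/III-2 ? II-1×II-2: ee|Ee
E/III-3 aff II-1×II-2: Ee
⇒ E over [I-1,I-2,II-1,II-2,II-3,II-4,II-5,III-1,III-2,III-3]: 24 consistent
P/I-1 ? ·: pp|Pp
P/I-2 ? ·: pp|Pp
P/II-1 un I-1×I-2: pp
P/II-2 ? ·: Pp
P/II-3 ? I-1×I-2: pp|Pp|PP
P/II-4 ? ·: pp|Pp|PP
P/II-5 aff I-1×I-2: Pp|PP
P/III-1 ? II-4×II-3: pp|Pp|PP
P/III-2 aff II-1×II-2: Pp
P/III-3 un II-1×II-2: pp
⇒ P over [I-1,I-2,II-1,II-2,II-3,II-4,II-5,III-1,III-2,III-3]: 52 consistent

II-2 ∈ {EE Pp, Ee Pp}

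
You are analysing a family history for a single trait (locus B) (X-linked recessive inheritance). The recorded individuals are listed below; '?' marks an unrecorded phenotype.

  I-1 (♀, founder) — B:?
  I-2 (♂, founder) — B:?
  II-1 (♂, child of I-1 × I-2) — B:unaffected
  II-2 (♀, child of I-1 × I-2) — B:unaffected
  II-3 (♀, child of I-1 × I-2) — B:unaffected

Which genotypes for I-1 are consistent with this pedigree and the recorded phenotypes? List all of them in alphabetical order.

I-1 ∈ {X^BX^B, X^BX^b}

B/I-1 ? ·: X^BX^B|X^BX^b
B/I-2 ? ·: X^BY|X^bY
B/II-1 un I-1×I-2: X^BY
B/II-2 un I-1×I-2: X^BX^B|X^BX^b
B/II-3 un I-1×I-2: X^BX^B|X^BX^b
⇒ B over [I-1,I-2,II-1,II-2,II-3]: 7 consistent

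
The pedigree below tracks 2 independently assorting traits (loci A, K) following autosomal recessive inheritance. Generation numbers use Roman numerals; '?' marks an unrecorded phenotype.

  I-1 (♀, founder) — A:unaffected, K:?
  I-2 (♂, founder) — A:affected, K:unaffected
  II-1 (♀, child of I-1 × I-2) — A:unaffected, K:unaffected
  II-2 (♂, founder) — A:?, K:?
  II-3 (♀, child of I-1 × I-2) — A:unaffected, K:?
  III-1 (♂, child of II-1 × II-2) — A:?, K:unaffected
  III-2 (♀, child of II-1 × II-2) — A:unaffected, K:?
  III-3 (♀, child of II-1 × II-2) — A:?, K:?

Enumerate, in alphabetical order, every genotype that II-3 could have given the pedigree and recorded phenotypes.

A/I-1 un ·: AA|Aa
A/I-2 aff ·: aa
A/II-1 un I-1×I-2: Aa
A/II-2 ? ·: AA|Aa|aa
A/II-3 un I-1×I-2: Aa
A/III-1 ? II-1×II-2: AA|Aa|aa
A/III-2 un II-1×II-2: AA|Aa
A/III-3 ? II-1×II-2: AA|Aa|aa
⇒ A over [I-1,I-2,II-1,II-2,II-3,III-1,III-2,III-3]: 60 consistent
K/I-1 ? ·: KK|Kk|kk
K/I-2 un ·: KK|Kk
K/II-1 un I-1×I-2: KK|Kk
K/II-2 ? ·: KK|Kk|kk
K/II-3 ? I-1×I-2: KK|Kk|kk
K/III-1 un II-1×II-2: KK|Kk
K/III-2 ? II-1×II-2: KK|Kk|kk
K/III-3 ? II-1×II-2: KK|Kk|kk
⇒ K over [I-1,I-2,II-1,II-2,II-3,III-1,III-2,III-3]: 380 consistent

II-3 ∈ {Aa KK, Aa Kk, Aa kk}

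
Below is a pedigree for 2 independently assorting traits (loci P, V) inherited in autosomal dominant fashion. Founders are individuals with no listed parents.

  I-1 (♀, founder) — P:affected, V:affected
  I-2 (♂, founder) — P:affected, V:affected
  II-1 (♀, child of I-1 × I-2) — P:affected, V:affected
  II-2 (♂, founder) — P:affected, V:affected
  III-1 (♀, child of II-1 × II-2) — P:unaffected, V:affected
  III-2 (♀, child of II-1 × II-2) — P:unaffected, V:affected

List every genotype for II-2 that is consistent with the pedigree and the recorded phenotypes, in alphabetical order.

P/I-1 aff ·: Pp|PP
P/I-2 aff ·: Pp|PP
P/II-1 aff I-1×I-2: Pp
P/II-2 aff ·: Pp
P/III-1 un II-1×II-2: pp
P/III-2 un II-1×II-2: pp
⇒ P over [I-1,I-2,II-1,II-2,III-1,III-2]: 3 consistent
V/I-1 aff ·: Vv|VV
V/I-2 aff ·: Vv|VV
V/II-1 aff I-1×I-2: Vv|VV
V/II-2 aff ·: Vv|VV
V/III-1 aff II-1×II-2: Vv|VV
V/III-2 aff II-1×II-2: Vv|VV
⇒ V over [I-1,I-2,II-1,II-2,III-1,III-2]: 44 consistent

II-2 ∈ {Pp VV, Pp Vv}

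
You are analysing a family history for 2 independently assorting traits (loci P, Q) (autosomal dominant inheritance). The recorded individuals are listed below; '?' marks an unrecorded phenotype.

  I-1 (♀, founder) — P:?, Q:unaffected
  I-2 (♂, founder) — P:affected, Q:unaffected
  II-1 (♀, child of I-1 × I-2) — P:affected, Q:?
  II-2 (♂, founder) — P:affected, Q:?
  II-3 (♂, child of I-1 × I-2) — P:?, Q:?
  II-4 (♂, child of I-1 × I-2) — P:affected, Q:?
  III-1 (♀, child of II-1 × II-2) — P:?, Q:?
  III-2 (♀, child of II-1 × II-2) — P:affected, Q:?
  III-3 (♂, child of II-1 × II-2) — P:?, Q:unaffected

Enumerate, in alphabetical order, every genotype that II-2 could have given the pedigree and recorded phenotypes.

P/I-1 ? ·: pp|Pp|PP
P/I-2 aff ·: Pp|PP
P/II-1 aff I-1×I-2: Pp|PP
P/II-2 aff ·: Pp|PP
P/II-3 ? I-1×I-2: pp|Pp|PP
P/II-4 aff I-1×I-2: Pp|PP
P/III-1 ? II-1×II-2: pp|Pp|PP
P/III-2 aff II-1×II-2: Pp|PP
P/III-3 ? II-1×II-2: pp|Pp|PP
⇒ P over [I-1,I-2,II-1,II-2,II-3,II-4,III-1,III-2,III-3]: 577 consistent
Q/I-1 un ·: qq
Q/I-2 un ·: qq
Q/II-1 ? I-1×I-2: qq
Q/II-2 ? ·: qq|Qq
Q/II-3 ? I-1×I-2: qq
Q/II-4 ? I-1×I-2: qq
Q/III-1 ? II-1×II-2: qq|Qq
Q/III-2 ? II-1×II-2: qq|Qq
Q/III-3 un II-1×II-2: qq
⇒ Q over [I-1,I-2,II-1,II-2,II-3,II-4,III-1,III-2,III-3]: 5 consistent

II-2 ∈ {PP Qq, PP qq, Pp Qq, Pp qq}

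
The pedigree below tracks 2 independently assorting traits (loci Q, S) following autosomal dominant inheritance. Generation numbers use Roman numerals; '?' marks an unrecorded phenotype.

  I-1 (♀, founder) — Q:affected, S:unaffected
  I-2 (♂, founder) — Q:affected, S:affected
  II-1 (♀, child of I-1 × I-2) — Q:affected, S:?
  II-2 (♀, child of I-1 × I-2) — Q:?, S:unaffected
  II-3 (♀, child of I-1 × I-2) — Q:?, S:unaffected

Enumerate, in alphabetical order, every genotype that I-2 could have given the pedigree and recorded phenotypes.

Q/I-1 aff ·: Qq|QQ
Q/I-2 aff ·: Qq|QQ
Q/II-1 aff I-1×I-2: Qq|QQ
Q/II-2 ? I-1×I-2: qq|Qq|QQ
Q/II-3 ? I-1×I-2: qq|Qq|QQ
⇒ Q over [I-1,I-2,II-1,II-2,II-3]: 35 consistent
S/I-1 un ·: ss
S/I-2 aff ·: Ss
S/II-1 ? I-1×I-2: ss|Ss
S/II-2 un I-1×I-2: ss
S/II-3 un I-1×I-2: ss
⇒ S over [I-1,I-2,II-1,II-2,II-3]: 2 consistent

I-2 ∈ {QQ Ss, Qq Ss}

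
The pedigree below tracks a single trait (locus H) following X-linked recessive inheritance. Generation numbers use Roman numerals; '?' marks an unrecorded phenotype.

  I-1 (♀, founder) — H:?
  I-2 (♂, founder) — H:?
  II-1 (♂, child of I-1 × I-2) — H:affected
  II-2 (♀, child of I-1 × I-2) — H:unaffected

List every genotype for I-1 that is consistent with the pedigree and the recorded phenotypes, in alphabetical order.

H/I-1 ? ·: X^HX^h|X^hX^h
H/I-2 ? ·: X^HY|X^hY
H/II-1 aff I-1×I-2: X^hY
H/II-2 un I-1×I-2: X^HX^H|X^HX^h
⇒ H over [I-1,I-2,II-1,II-2]: 4 consistent

I-1 ∈ {X^HX^h, X^hX^h}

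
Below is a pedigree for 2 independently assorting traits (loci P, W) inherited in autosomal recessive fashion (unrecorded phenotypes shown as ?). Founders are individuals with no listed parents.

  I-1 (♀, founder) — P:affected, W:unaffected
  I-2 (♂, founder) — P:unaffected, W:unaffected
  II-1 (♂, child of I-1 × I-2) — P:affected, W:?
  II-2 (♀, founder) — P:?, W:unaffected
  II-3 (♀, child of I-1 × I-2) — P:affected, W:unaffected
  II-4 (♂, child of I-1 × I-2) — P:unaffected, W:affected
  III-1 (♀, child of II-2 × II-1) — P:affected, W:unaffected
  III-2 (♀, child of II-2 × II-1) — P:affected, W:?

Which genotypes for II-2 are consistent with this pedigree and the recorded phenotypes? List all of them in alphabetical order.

P/I-1 aff ·: pp
P/I-2 un ·: Pp
P/II-1 aff I-1×I-2: pp
P/II-2 ? ·: Pp|pp
P/II-3 aff I-1×I-2: pp
P/II-4 un I-1×I-2: Pp
P/III-1 aff II-2×II-1: pp
P/III-2 aff II-2×II-1: pp
⇒ P over [I-1,I-2,II-1,II-2,II-3,II-4,III-1,III-2]: 2 consistent
W/I-1 un ·: Ww
W/I-2 un ·: Ww
W/II-1 ? I-1×I-2: WW|Ww|ww
W/II-2 un ·: WW|Ww
W/II-3 un I-1×I-2: WW|Ww
W/II-4 aff I-1×I-2: ww
W/III-1 un II-2×II-1: WW|Ww
W/III-2 ? II-2×II-1: WW|Ww|ww
⇒ W over [I-1,I-2,II-1,II-2,II-3,II-4,III-1,III-2]: 36 consistent

II-2 ∈ {Pp WW, Pp Ww, pp WW, pp Ww}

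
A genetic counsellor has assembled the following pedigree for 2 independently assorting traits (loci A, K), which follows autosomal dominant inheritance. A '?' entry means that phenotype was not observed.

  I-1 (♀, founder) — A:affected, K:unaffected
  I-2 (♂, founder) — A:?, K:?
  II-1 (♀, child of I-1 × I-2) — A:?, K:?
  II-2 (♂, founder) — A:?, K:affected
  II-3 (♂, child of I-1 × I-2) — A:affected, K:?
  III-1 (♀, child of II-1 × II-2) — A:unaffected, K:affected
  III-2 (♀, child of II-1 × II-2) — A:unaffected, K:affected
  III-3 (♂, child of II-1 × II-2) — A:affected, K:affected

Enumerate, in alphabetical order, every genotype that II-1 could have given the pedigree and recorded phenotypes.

A/I-1 aff ·: Aa|AA
A/I-2 ? ·: aa|Aa|AA
A/II-1 ? I-1×I-2: aa|Aa
A/II-2 ? ·: aa|Aa
A/II-3 aff I-1×I-2: Aa|AA
A/III-1 un II-1×II-2: aa
A/III-2 un II-1×II-2: aa
A/III-3 aff II-1×II-2: Aa|AA
⇒ A over [I-1,I-2,II-1,II-2,II-3,III-1,III-2,III-3]: 27 consistent
K/I-1 un ·: kk
K/I-2 ? ·: kk|Kk|KK
K/II-1 ? I-1×I-2: kk|Kk
K/II-2 aff ·: Kk|KK
K/II-3 ? I-1×I-2: kk|Kk
K/III-1 aff II-1×II-2: Kk|KK
K/III-2 aff II-1×II-2: Kk|KK
K/III-3 aff II-1×II-2: Kk|KK
⇒ K over [I-1,I-2,II-1,II-2,II-3,III-1,III-2,III-3]: 54 consistent

II-1 ∈ {Aa Kk, Aa kk, aa Kk, aa kk}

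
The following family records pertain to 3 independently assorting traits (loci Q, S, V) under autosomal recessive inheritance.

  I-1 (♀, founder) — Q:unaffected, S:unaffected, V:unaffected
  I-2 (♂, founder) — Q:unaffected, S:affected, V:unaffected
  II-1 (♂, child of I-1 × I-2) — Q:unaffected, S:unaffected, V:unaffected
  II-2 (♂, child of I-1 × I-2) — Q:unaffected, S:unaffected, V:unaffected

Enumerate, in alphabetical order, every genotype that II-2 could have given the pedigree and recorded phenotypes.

II-2 ∈ {QQ Ss VV, QQ Ss Vv, Qq Ss VV, Qq Ss Vv}

Q/I-1 un ·: QQ|Qq
Q/I-2 un ·: QQ|Qq
Q/II-1 un I-1×I-2: QQ|Qq
Q/II-2 un I-1×I-2: QQ|Qq
⇒ Q over [I-1,I-2,II-1,II-2]: 13 consistent
S/I-1 un ·: SS|Ss
S/I-2 aff ·: ss
S/II-1 un I-1×I-2: Ss
S/II-2 un I-1×I-2: Ss
⇒ S over [I-1,I-2,II-1,II-2]: 2 consistent
V/I-1 un ·: VV|Vv
V/I-2 un ·: VV|Vv
V/II-1 un I-1×I-2: VV|Vv
V/II-2 un I-1×I-2: VV|Vv
⇒ V over [I-1,I-2,II-1,II-2]: 13 consistent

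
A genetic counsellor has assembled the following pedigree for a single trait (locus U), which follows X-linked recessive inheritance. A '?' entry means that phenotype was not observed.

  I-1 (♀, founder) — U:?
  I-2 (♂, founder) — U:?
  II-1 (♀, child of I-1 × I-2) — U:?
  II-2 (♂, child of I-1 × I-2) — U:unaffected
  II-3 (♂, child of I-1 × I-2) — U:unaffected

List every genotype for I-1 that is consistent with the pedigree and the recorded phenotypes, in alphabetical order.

I-1 ∈ {X^UX^U, X^UX^u}

U/I-1 ? ·: X^UX^U|X^UX^u
U/I-2 ? ·: X^UY|X^uY
U/II-1 ? I-1×I-2: X^UX^U|X^UX^u|X^uX^u
U/II-2 un I-1×I-2: X^UY
U/II-3 un I-1×I-2: X^UY
⇒ U over [I-1,I-2,II-1,II-2,II-3]: 6 consistent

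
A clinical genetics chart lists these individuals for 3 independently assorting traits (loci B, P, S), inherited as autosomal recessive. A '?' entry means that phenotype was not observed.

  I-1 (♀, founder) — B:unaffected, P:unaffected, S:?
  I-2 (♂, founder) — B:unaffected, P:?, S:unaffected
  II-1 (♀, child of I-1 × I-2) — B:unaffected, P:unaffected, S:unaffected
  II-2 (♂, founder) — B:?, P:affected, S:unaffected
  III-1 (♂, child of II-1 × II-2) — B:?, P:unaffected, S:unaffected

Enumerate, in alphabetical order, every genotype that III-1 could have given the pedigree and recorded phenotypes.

B/I-1 un ·: BB|Bb
B/I-2 un ·: BB|Bb
B/II-1 un I-1×I-2: BB|Bb
B/II-2 ? ·: BB|Bb|bb
B/III-1 ? II-1×II-2: BB|Bb|bb
⇒ B over [I-1,I-2,II-1,II-2,III-1]: 37 consistent
P/I-1 un ·: PP|Pp
P/I-2 ? ·: PP|Pp|pp
P/II-1 un I-1×I-2: PP|Pp
P/II-2 aff ·: pp
P/III-1 un II-1×II-2: Pp
⇒ P over [I-1,I-2,II-1,II-2,III-1]: 9 consistent
S/I-1 ? ·: SS|Ss|ss
S/I-2 un ·: SS|Ss
S/II-1 un I-1×I-2: SS|Ss
S/II-2 un ·: SS|Ss
S/III-1 un II-1×II-2: SS|Ss
⇒ S over [I-1,I-2,II-1,II-2,III-1]: 32 consistent

III-1 ∈ {BB Pp SS, BB Pp Ss, Bb Pp SS, Bb Pp Ss, bb Pp SS, bb Pp Ss}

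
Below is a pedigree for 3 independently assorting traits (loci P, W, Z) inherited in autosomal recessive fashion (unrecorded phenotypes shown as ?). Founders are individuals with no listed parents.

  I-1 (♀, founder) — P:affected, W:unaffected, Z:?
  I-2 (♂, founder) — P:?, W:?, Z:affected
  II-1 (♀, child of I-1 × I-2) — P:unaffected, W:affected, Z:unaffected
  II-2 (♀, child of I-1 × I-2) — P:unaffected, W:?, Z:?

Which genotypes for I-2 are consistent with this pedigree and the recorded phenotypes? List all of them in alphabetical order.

P/I-1 aff ·: pp
P/I-2 ? ·: PP|Pp
P/II-1 un I-1×I-2: Pp
P/II-2 un I-1×I-2: Pp
⇒ P over [I-1,I-2,II-1,II-2]: 2 consistent
W/I-1 un ·: Ww
W/I-2 ? ·: Ww|ww
W/II-1 aff I-1×I-2: ww
W/II-2 ? I-1×I-2: WW|Ww|ww
⇒ W over [I-1,I-2,II-1,II-2]: 5 consistent
Z/I-1 ? ·: ZZ|Zz
Z/I-2 aff ·: zz
Z/II-1 un I-1×I-2: Zz
Z/II-2 ? I-1×I-2: Zz|zz
⇒ Z over [I-1,I-2,II-1,II-2]: 3 consistent

I-2 ∈ {PP Ww zz, PP ww zz, Pp Ww zz, Pp ww zz}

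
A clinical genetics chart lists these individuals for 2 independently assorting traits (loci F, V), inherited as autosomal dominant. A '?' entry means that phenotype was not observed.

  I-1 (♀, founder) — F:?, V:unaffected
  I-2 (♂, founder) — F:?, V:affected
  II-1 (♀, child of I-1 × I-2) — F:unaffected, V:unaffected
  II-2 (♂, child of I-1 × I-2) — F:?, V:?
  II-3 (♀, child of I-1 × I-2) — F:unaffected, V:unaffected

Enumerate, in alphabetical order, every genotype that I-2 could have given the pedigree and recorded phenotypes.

F/I-1 ? ·: ff|Ff
F/I-2 ? ·: ff|Ff
F/II-1 un I-1×I-2: ff
F/II-2 ? I-1×I-2: ff|Ff|FF
F/II-3 un I-1×I-2: ff
⇒ F over [I-1,I-2,II-1,II-2,II-3]: 8 consistent
V/I-1 un ·: vv
V/I-2 aff ·: Vv
V/II-1 un I-1×I-2: vv
V/II-2 ? I-1×I-2: vv|Vv
V/II-3 un I-1×I-2: vv
⇒ V over [I-1,I-2,II-1,II-2,II-3]: 2 consistent

I-2 ∈ {Ff Vv, ff Vv}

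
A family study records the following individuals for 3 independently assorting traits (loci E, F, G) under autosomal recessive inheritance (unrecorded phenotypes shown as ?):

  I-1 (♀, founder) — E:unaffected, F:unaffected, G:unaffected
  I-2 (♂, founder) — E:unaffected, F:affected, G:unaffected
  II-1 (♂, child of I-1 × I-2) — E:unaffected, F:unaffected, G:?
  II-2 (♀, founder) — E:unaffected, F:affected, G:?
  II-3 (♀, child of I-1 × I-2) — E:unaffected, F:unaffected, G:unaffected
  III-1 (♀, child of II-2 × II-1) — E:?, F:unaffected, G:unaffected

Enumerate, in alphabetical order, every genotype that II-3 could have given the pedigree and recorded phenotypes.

II-3 ∈ {EE Ff GG, EE Ff Gg, Ee Ff GG, Ee Ff Gg}

E/I-1 un ·: EE|Ee
E/I-2 un ·: EE|Ee
E/II-1 un I-1×I-2: EE|Ee
E/II-2 un ·: EE|Ee
E/II-3 un I-1×I-2: EE|Ee
E/III-1 ? II-2×II-1: EE|Ee|ee
⇒ E over [I-1,I-2,II-1,II-2,II-3,III-1]: 51 consistent
F/I-1 un ·: FF|Ff
F/I-2 aff ·: ff
F/II-1 un I-1×I-2: Ff
F/II-2 aff ·: ff
F/II-3 un I-1×I-2: Ff
F/III-1 un II-2×II-1: Ff
⇒ F over [I-1,I-2,II-1,II-2,II-3,III-1]: 2 consistent
G/I-1 un ·: GG|Gg
G/I-2 un ·: GG|Gg
G/II-1 ? I-1×I-2: GG|Gg|gg
G/II-2 ? ·: GG|Gg|gg
G/II-3 un I-1×I-2: GG|Gg
G/III-1 un II-2×II-1: GG|Gg
⇒ G over [I-1,I-2,II-1,II-2,II-3,III-1]: 62 consistent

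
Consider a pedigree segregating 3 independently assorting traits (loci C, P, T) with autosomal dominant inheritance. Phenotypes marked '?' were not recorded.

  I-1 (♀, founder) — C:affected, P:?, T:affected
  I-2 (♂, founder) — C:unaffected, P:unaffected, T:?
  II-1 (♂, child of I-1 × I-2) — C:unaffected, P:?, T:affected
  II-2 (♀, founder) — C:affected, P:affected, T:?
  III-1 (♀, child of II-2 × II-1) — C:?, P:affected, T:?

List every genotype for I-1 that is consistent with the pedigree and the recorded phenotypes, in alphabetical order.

I-1 ∈ {Cc PP TT, Cc PP Tt, Cc Pp TT, Cc Pp Tt, Cc pp TT, Cc pp Tt}

C/I-1 aff ·: Cc
C/I-2 un ·: cc
C/II-1 un I-1×I-2: cc
C/II-2 aff ·: Cc|CC
C/III-1 ? II-2×II-1: cc|Cc
⇒ C over [I-1,I-2,II-1,II-2,III-1]: 3 consistent
P/I-1 ? ·: pp|Pp|PP
P/I-2 un ·: pp
P/II-1 ? I-1×I-2: pp|Pp
P/II-2 aff ·: Pp|PP
P/III-1 aff II-2×II-1: Pp|PP
⇒ P over [I-1,I-2,II-1,II-2,III-1]: 12 consistent
T/I-1 aff ·: Tt|TT
T/I-2 ? ·: tt|Tt|TT
T/II-1 aff I-1×I-2: Tt|TT
T/II-2 ? ·: tt|Tt|TT
T/III-1 ? II-2×II-1: tt|Tt|TT
⇒ T over [I-1,I-2,II-1,II-2,III-1]: 51 consistent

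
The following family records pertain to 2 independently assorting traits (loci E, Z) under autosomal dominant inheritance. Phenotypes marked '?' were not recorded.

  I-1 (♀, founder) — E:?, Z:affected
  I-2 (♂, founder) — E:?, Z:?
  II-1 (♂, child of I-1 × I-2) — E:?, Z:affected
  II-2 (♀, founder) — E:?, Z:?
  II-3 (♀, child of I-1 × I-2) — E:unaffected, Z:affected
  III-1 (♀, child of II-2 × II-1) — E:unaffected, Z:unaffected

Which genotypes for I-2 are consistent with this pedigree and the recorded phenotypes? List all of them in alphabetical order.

I-2 ∈ {Ee ZZ, Ee Zz, Ee zz, ee ZZ, ee Zz, ee zz}

E/I-1 ? ·: ee|Ee
E/I-2 ? ·: ee|Ee
E/II-1 ? I-1×I-2: ee|Ee
E/II-2 ? ·: ee|Ee
E/II-3 un I-1×I-2: ee
E/III-1 un II-2×II-1: ee
⇒ E over [I-1,I-2,II-1,II-2,II-3,III-1]: 14 consistent
Z/I-1 aff ·: Zz|ZZ
Z/I-2 ? ·: zz|Zz|ZZ
Z/II-1 aff I-1×I-2: Zz
Z/II-2 ? ·: zz|Zz
Z/II-3 aff I-1×I-2: Zz|ZZ
Z/III-1 un II-2×II-1: zz
⇒ Z over [I-1,I-2,II-1,II-2,II-3,III-1]: 16 consistent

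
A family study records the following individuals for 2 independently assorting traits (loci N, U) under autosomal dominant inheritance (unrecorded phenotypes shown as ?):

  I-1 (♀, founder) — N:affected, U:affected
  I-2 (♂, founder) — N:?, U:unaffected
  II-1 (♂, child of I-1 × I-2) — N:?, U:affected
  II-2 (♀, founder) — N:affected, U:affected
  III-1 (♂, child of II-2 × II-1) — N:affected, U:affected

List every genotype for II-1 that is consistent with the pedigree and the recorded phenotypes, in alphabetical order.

N/I-1 aff ·: Nn|NN
N/I-2 ? ·: nn|Nn|NN
N/II-1 ? I-1×I-2: nn|Nn|NN
N/II-2 aff ·: Nn|NN
N/III-1 aff II-2×II-1: Nn|NN
⇒ N over [I-1,I-2,II-1,II-2,III-1]: 36 consistent
U/I-1 aff ·: Uu|UU
U/I-2 un ·: uu
U/II-1 aff I-1×I-2: Uu
U/II-2 aff ·: Uu|UU
U/III-1 aff II-2×II-1: Uu|UU
⇒ U over [I-1,I-2,II-1,II-2,III-1]: 8 consistent

II-1 ∈ {NN Uu, Nn Uu, nn Uu}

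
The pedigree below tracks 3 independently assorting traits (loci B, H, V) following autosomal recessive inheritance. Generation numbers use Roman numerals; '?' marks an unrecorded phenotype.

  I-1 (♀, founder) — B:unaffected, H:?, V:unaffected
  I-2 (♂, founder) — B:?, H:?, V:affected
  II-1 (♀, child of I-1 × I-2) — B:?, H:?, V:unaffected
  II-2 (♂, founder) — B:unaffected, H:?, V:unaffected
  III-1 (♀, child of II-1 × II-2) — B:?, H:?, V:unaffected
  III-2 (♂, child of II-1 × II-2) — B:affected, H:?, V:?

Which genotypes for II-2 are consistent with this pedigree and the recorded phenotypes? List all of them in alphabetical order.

B/I-1 un ·: BB|Bb
B/I-2 ? ·: BB|Bb|bb
B/II-1 ? I-1×I-2: Bb|bb
B/II-2 un ·: Bb
B/III-1 ? II-1×II-2: BB|Bb|bb
B/III-2 aff II-1×II-2: bb
⇒ B over [I-1,I-2,II-1,II-2,III-1,III-2]: 19 consistent
H/I-1 ? ·: HH|Hh|hh
H/I-2 ? ·: HH|Hh|hh
H/II-1 ? I-1×I-2: HH|Hh|hh
H/II-2 ? ·: HH|Hh|hh
H/III-1 ? II-1×II-2: HH|Hh|hh
H/III-2 ? II-1×II-2: HH|Hh|hh
⇒ H over [I-1,I-2,II-1,II-2,III-1,III-2]: 167 consistent
V/I-1 un ·: VV|Vv
V/I-2 aff ·: vv
V/II-1 un I-1×I-2: Vv
V/II-2 un ·: VV|Vv
V/III-1 un II-1×II-2: VV|Vv
V/III-2 ? II-1×II-2: VV|Vv|vv
⇒ V over [I-1,I-2,II-1,II-2,III-1,III-2]: 20 consistent

II-2 ∈ {Bb HH VV, Bb HH Vv, Bb Hh VV, Bb Hh Vv, Bb hh VV, Bb hh Vv}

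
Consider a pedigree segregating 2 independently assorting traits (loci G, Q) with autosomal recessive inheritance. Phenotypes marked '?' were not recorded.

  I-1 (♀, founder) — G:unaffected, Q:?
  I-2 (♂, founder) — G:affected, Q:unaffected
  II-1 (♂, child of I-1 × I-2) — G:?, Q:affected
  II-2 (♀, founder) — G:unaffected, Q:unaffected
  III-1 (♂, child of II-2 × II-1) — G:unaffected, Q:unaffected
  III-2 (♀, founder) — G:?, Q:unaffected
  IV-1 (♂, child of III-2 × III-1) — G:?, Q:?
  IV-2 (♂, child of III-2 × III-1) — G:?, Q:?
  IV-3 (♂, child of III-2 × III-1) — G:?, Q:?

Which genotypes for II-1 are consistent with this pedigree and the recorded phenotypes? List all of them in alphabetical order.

II-1 ∈ {Gg qq, gg qq}

G/I-1 un ·: GG|Gg
G/I-2 aff ·: gg
G/II-1 ? I-1×I-2: Gg|gg
G/II-2 un ·: GG|Gg
G/III-1 un II-2×II-1: GG|Gg
G/III-2 ? ·: GG|Gg|gg
G/IV-1 ? III-2×III-1: GG|Gg|gg
G/IV-2 ? III-2×III-1: GG|Gg|gg
G/IV-3 ? III-2×III-1: GG|Gg|gg
⇒ G over [I-1,I-2,II-1,II-2,III-1,III-2,IV-1,IV-2,IV-3]: 298 consistent
Q/I-1 ? ·: Qq|qq
Q/I-2 un ·: Qq
Q/II-1 aff I-1×I-2: qq
Q/II-2 un ·: QQ|Qq
Q/III-1 un II-2×II-1: Qq
Q/III-2 un ·: QQ|Qq
Q/IV-1 ? III-2×III-1: QQ|Qq|qq
Q/IV-2 ? III-2×III-1: QQ|Qq|qq
Q/IV-3 ? III-2×III-1: QQ|Qq|qq
⇒ Q over [I-1,I-2,II-1,II-2,III-1,III-2,IV-1,IV-2,IV-3]: 140 consistent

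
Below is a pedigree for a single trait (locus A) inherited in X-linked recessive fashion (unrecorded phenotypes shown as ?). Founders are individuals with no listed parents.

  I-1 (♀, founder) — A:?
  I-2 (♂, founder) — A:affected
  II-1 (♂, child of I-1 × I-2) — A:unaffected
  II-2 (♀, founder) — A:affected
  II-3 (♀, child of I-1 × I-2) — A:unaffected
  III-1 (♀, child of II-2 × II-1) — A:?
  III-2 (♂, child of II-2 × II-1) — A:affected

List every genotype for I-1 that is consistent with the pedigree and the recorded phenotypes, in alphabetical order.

A/I-1 ? ·: X^AX^A|X^AX^a
A/I-2 aff ·: X^aY
A/II-1 un I-1×I-2: X^AY
A/II-2 aff ·: X^aX^a
A/II-3 un I-1×I-2: X^AX^a
A/III-1 ? II-2×II-1: X^AX^a
A/III-2 aff II-2×II-1: X^aY
⇒ A over [I-1,I-2,II-1,II-2,II-3,III-1,III-2]: 2 consistent

I-1 ∈ {X^AX^A, X^AX^a}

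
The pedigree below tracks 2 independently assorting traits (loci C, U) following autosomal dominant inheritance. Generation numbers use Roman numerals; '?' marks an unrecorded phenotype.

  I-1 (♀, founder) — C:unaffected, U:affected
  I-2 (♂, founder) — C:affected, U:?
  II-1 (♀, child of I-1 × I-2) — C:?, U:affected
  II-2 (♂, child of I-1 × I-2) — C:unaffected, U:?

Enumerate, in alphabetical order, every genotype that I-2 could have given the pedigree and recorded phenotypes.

C/I-1 un ·: cc
C/I-2 aff ·: Cc
C/II-1 ? I-1×I-2: cc|Cc
C/II-2 un I-1×I-2: cc
⇒ C over [I-1,I-2,II-1,II-2]: 2 consistent
U/I-1 aff ·: Uu|UU
U/I-2 ? ·: uu|Uu|UU
U/II-1 aff I-1×I-2: Uu|UU
U/II-2 ? I-1×I-2: uu|Uu|UU
⇒ U over [I-1,I-2,II-1,II-2]: 18 consistent

I-2 ∈ {Cc UU, Cc Uu, Cc uu}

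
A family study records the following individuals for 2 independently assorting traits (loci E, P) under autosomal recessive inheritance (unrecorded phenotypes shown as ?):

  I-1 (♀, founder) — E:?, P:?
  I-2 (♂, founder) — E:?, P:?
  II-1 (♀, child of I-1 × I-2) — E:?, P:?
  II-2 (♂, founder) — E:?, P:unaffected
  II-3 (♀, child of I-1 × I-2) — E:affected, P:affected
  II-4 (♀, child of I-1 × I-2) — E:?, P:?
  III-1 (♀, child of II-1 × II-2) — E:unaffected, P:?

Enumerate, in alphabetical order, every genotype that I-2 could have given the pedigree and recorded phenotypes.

E/I-1 ? ·: Ee|ee
E/I-2 ? ·: Ee|ee
E/II-1 ? I-1×I-2: EE|Ee|ee
E/II-2 ? ·: EE|Ee|ee
E/II-3 aff I-1×I-2: ee
E/II-4 ? I-1×I-2: EE|Ee|ee
E/III-1 un II-1×II-2: EE|Ee
⇒ E over [I-1,I-2,II-1,II-2,II-3,II-4,III-1]: 63 consistent
P/I-1 ? ·: Pp|pp
P/I-2 ? ·: Pp|pp
P/II-1 ? I-1×I-2: PP|Pp|pp
P/II-2 un ·: PP|Pp
P/II-3 aff I-1×I-2: pp
P/II-4 ? I-1×I-2: PP|Pp|pp
P/III-1 ? II-1×II-2: PP|Pp|pp
⇒ P over [I-1,I-2,II-1,II-2,II-3,II-4,III-1]: 68 consistent

I-2 ∈ {Ee Pp, Ee pp, ee Pp, ee pp}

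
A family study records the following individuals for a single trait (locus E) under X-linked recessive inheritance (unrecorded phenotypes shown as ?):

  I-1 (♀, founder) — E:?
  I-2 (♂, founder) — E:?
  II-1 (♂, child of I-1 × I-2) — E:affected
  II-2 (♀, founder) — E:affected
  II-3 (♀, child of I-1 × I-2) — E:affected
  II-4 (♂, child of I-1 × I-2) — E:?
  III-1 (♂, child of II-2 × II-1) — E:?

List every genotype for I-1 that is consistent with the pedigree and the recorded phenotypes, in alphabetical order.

E/I-1 ? ·: X^EX^e|X^eX^e
E/I-2 ? ·: X^eY
E/II-1 aff I-1×I-2: X^eY
E/II-2 aff ·: X^eX^e
E/II-3 aff I-1×I-2: X^eX^e
E/II-4 ? I-1×I-2: X^EY|X^eY
E/III-1 ? II-2×II-1: X^eY
⇒ E over [I-1,I-2,II-1,II-2,II-3,II-4,III-1]: 3 consistent

I-1 ∈ {X^EX^e, X^eX^e}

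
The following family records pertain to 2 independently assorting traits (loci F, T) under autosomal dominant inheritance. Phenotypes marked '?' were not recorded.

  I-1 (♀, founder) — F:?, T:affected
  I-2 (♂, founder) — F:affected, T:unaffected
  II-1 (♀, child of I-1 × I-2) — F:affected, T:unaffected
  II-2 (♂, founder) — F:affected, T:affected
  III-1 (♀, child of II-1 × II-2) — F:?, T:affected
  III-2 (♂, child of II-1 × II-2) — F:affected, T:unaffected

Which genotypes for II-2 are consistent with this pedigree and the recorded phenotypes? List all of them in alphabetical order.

F/I-1 ? ·: ff|Ff|FF
F/I-2 aff ·: Ff|FF
F/II-1 aff I-1×I-2: Ff|FF
F/II-2 aff ·: Ff|FF
F/III-1 ? II-1×II-2: ff|Ff|FF
F/III-2 aff II-1×II-2: Ff|FF
⇒ F over [I-1,I-2,II-1,II-2,III-1,III-2]: 70 consistent
T/I-1 aff ·: Tt
T/I-2 un ·: tt
T/II-1 un I-1×I-2: tt
T/II-2 aff ·: Tt
T/III-1 aff II-1×II-2: Tt
T/III-2 un II-1×II-2: tt
⇒ T over [I-1,I-2,II-1,II-2,III-1,III-2]: 1 consistent

II-2 ∈ {FF Tt, Ff Tt}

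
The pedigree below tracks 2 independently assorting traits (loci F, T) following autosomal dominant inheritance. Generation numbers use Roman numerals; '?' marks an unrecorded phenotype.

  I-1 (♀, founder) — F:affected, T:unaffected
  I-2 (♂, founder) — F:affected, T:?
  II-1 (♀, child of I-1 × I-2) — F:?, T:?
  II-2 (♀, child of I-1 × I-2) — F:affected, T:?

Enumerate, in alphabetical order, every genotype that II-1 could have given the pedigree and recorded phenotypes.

II-1 ∈ {FF Tt, FF tt, Ff Tt, Ff tt, ff Tt, ff tt}

F/I-1 aff ·: Ff|FF
F/I-2 aff ·: Ff|FF
F/II-1 ? I-1×I-2: ff|Ff|FF
F/II-2 aff I-1×I-2: Ff|FF
⇒ F over [I-1,I-2,II-1,II-2]: 15 consistent
T/I-1 un ·: tt
T/I-2 ? ·: tt|Tt|TT
T/II-1 ? I-1×I-2: tt|Tt
T/II-2 ? I-1×I-2: tt|Tt
⇒ T over [I-1,I-2,II-1,II-2]: 6 consistent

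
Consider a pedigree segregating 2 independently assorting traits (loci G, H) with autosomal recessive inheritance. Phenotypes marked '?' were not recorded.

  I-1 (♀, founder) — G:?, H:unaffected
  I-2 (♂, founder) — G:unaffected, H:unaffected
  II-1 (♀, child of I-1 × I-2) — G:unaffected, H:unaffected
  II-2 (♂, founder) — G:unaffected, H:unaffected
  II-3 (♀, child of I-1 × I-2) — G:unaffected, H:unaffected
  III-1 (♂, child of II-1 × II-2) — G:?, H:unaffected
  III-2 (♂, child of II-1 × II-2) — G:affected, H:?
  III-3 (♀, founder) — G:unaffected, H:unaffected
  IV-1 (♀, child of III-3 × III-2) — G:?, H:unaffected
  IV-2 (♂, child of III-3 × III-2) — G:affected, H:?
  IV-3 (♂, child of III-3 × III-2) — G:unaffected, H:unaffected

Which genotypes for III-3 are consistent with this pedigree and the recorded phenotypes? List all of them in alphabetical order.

III-3 ∈ {Gg HH, Gg Hh}

G/I-1 ? ·: GG|Gg|gg
G/I-2 un ·: GG|Gg
G/II-1 un I-1×I-2: Gg
G/II-2 un ·: Gg
G/II-3 un I-1×I-2: GG|Gg
G/III-1 ? II-1×II-2: GG|Gg|gg
G/III-2 aff II-1×II-2: gg
G/III-3 un ·: Gg
G/IV-1 ? III-3×III-2: Gg|gg
G/IV-2 aff III-3×III-2: gg
G/IV-3 un III-3×III-2: Gg
⇒ G over [I-1,I-2,II-1,II-2,II-3,III-1,III-2,III-3,IV-1,IV-2,IV-3]: 48 consistent
H/I-1 un ·: HH|Hh
H/I-2 un ·: HH|Hh
H/II-1 un I-1×I-2: HH|Hh
H/II-2 un ·: HH|Hh
H/II-3 un I-1×I-2: HH|Hh
H/III-1 un II-1×II-2: HH|Hh
H/III-2 ? II-1×II-2: HH|Hh|hh
H/III-3 un ·: HH|Hh
H/IV-1 un III-3×III-2: HH|Hh
H/IV-2 ? III-3×III-2: HH|Hh|hh
H/IV-3 un III-3×III-2: HH|Hh
⇒ H over [I-1,I-2,II-1,II-2,II-3,III-1,III-2,III-3,IV-1,IV-2,IV-3]: 1201 consistent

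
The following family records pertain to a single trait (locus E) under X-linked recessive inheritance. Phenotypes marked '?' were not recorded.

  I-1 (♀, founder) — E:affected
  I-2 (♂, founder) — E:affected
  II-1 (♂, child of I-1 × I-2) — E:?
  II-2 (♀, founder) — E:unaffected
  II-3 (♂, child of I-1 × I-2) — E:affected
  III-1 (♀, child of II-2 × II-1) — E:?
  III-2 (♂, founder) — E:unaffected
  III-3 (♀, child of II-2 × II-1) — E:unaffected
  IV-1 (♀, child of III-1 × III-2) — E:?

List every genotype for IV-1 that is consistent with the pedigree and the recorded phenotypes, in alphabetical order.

E/I-1 aff ·: X^eX^e
E/I-2 aff ·: X^eY
E/II-1 ? I-1×I-2: X^eY
E/II-2 un ·: X^EX^E|X^EX^e
E/II-3 aff I-1×I-2: X^eY
E/III-1 ? II-2×II-1: X^EX^e|X^eX^e
E/III-2 un ·: X^EY
E/III-3 un II-2×II-1: X^EX^e
E/IV-1 ? III-1×III-2: X^EX^E|X^EX^e
⇒ E over [I-1,I-2,II-1,II-2,II-3,III-1,III-2,III-3,IV-1]: 5 consistent

IV-1 ∈ {X^EX^E, X^EX^e}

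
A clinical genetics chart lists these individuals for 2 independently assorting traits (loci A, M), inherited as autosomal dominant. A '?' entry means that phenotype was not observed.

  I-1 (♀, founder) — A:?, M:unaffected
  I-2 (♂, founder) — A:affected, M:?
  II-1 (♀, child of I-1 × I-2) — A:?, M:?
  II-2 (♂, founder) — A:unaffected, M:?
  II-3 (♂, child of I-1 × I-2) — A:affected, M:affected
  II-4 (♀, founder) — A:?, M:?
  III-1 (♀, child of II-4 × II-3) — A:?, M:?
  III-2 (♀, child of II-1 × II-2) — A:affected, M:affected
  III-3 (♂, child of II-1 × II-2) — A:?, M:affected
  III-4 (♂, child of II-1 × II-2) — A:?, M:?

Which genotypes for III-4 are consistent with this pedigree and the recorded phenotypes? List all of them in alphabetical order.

III-4 ∈ {Aa MM, Aa Mm, Aa mm, aa MM, aa Mm, aa mm}

A/I-1 ? ·: aa|Aa|AA
A/I-2 aff ·: Aa|AA
A/II-1 ? I-1×I-2: Aa|AA
A/II-2 un ·: aa
A/II-3 aff I-1×I-2: Aa|AA
A/II-4 ? ·: aa|Aa|AA
A/III-1 ? II-4×II-3: aa|Aa|AA
A/III-2 aff II-1×II-2: Aa
A/III-3 ? II-1×II-2: aa|Aa
A/III-4 ? II-1×II-2: aa|Aa
⇒ A over [I-1,I-2,II-1,II-2,II-3,II-4,III-1,III-2,III-3,III-4]: 225 consistent
M/I-1 un ·: mm
M/I-2 ? ·: Mm|MM
M/II-1 ? I-1×I-2: mm|Mm
M/II-2 ? ·: mm|Mm|MM
M/II-3 aff I-1×I-2: Mm
M/II-4 ? ·: mm|Mm|MM
M/III-1 ? II-4×II-3: mm|Mm|MM
M/III-2 aff II-1×II-2: Mm|MM
M/III-3 aff II-1×II-2: Mm|MM
M/III-4 ? II-1×II-2: mm|Mm|MM
⇒ M over [I-1,I-2,II-1,II-2,II-3,II-4,III-1,III-2,III-3,III-4]: 329 consistent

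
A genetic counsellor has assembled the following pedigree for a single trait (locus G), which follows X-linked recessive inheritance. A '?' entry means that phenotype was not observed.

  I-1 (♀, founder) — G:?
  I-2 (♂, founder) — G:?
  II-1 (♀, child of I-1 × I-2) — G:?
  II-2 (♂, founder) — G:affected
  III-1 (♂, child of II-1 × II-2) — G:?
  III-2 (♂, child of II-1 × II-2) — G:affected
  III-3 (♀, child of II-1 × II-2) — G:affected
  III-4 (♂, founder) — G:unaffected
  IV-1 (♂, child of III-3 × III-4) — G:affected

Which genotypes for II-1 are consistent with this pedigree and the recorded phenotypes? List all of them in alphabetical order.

G/I-1 ? ·: X^GX^G|X^GX^g|X^gX^g
G/I-2 ? ·: X^GY|X^gY
G/II-1 ? I-1×I-2: X^GX^g|X^gX^g
G/II-2 aff ·: X^gY
G/III-1 ? II-1×II-2: X^GY|X^gY
G/III-2 aff II-1×II-2: X^gY
G/III-3 aff II-1×II-2: X^gX^g
G/III-4 un ·: X^GY
G/IV-1 aff III-3×III-4: X^gY
⇒ G over [I-1,I-2,II-1,II-2,III-1,III-2,III-3,III-4,IV-1]: 10 consistent

II-1 ∈ {X^GX^g, X^gX^g}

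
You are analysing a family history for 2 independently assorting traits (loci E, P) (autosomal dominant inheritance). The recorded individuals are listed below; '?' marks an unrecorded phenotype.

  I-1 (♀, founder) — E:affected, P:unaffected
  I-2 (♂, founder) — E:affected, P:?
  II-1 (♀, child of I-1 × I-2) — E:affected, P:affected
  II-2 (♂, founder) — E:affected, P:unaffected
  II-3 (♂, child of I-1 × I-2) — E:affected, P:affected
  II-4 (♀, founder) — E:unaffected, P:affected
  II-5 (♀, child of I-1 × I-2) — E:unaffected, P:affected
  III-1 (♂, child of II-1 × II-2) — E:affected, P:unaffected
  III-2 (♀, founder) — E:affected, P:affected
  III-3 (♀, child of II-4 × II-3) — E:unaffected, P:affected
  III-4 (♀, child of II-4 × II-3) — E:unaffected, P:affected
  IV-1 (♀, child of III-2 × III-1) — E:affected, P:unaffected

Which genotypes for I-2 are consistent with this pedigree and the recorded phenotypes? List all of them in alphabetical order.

I-2 ∈ {Ee PP, Ee Pp}

E/I-1 aff ·: Ee
E/I-2 aff ·: Ee
E/II-1 aff I-1×I-2: Ee|EE
E/II-2 aff ·: Ee|EE
E/II-3 aff I-1×I-2: Ee
E/II-4 un ·: ee
E/II-5 un I-1×I-2: ee
E/III-1 aff II-1×II-2: Ee|EE
E/III-2 aff ·: Ee|EE
E/III-3 un II-4×II-3: ee
E/III-4 un II-4×II-3: ee
E/IV-1 aff III-2×III-1: Ee|EE
⇒ E over [I-1,I-2,II-1,II-2,II-3,II-4,II-5,III-1,III-2,III-3,III-4,IV-1]: 24 consistent
P/I-1 un ·: pp
P/I-2 ? ·: Pp|PP
P/II-1 aff I-1×I-2: Pp
P/II-2 un ·: pp
P/II-3 aff I-1×I-2: Pp
P/II-4 aff ·: Pp|PP
P/II-5 aff I-1×I-2: Pp
P/III-1 un II-1×II-2: pp
P/III-2 aff ·: Pp
P/III-3 aff II-4×II-3: Pp|PP
P/III-4 aff II-4×II-3: Pp|PP
P/IV-1 un III-2×III-1: pp
⇒ P over [I-1,I-2,II-1,II-2,II-3,II-4,II-5,III-1,III-2,III-3,III-4,IV-1]: 16 consistent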